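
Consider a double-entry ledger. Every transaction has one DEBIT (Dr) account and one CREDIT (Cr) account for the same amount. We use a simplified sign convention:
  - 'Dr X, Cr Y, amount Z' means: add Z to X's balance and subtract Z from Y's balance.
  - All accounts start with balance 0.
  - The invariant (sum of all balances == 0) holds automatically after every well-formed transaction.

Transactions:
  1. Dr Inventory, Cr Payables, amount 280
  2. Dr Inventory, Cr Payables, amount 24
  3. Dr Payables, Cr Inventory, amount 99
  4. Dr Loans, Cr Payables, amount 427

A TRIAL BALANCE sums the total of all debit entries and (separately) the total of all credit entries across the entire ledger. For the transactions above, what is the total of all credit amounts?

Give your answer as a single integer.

Answer: 830

Derivation:
Txn 1: credit+=280
Txn 2: credit+=24
Txn 3: credit+=99
Txn 4: credit+=427
Total credits = 830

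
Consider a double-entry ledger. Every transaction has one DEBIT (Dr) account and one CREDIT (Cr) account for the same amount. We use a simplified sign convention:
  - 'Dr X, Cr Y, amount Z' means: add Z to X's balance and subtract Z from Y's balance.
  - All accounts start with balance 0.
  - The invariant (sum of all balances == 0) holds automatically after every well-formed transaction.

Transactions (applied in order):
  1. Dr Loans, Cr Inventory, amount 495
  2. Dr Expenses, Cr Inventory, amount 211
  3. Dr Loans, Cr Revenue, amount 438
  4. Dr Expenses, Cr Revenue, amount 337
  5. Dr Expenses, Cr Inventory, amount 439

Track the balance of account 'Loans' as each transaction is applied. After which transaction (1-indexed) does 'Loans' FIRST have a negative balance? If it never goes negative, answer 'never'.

After txn 1: Loans=495
After txn 2: Loans=495
After txn 3: Loans=933
After txn 4: Loans=933
After txn 5: Loans=933

Answer: never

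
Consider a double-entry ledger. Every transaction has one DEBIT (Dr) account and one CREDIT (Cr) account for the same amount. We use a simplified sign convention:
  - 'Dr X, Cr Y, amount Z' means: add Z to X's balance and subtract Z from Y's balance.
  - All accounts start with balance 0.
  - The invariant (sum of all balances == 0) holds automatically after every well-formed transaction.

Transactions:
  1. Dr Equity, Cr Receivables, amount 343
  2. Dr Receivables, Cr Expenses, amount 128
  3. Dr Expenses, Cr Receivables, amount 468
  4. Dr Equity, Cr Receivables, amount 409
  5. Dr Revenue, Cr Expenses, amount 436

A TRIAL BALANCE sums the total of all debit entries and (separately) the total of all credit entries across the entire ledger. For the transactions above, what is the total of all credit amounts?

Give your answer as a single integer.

Txn 1: credit+=343
Txn 2: credit+=128
Txn 3: credit+=468
Txn 4: credit+=409
Txn 5: credit+=436
Total credits = 1784

Answer: 1784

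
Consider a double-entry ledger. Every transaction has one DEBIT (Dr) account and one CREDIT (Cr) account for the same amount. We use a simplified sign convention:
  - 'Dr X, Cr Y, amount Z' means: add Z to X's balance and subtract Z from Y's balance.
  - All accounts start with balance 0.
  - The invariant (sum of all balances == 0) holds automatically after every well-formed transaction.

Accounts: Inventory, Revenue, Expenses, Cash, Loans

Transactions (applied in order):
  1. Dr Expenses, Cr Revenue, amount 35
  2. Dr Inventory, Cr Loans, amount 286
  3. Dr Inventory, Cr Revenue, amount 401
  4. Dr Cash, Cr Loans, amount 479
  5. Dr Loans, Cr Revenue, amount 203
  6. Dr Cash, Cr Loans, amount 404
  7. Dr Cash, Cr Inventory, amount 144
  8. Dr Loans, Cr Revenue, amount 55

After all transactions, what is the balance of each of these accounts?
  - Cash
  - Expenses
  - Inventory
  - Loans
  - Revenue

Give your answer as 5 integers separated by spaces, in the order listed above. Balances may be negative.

After txn 1 (Dr Expenses, Cr Revenue, amount 35): Expenses=35 Revenue=-35
After txn 2 (Dr Inventory, Cr Loans, amount 286): Expenses=35 Inventory=286 Loans=-286 Revenue=-35
After txn 3 (Dr Inventory, Cr Revenue, amount 401): Expenses=35 Inventory=687 Loans=-286 Revenue=-436
After txn 4 (Dr Cash, Cr Loans, amount 479): Cash=479 Expenses=35 Inventory=687 Loans=-765 Revenue=-436
After txn 5 (Dr Loans, Cr Revenue, amount 203): Cash=479 Expenses=35 Inventory=687 Loans=-562 Revenue=-639
After txn 6 (Dr Cash, Cr Loans, amount 404): Cash=883 Expenses=35 Inventory=687 Loans=-966 Revenue=-639
After txn 7 (Dr Cash, Cr Inventory, amount 144): Cash=1027 Expenses=35 Inventory=543 Loans=-966 Revenue=-639
After txn 8 (Dr Loans, Cr Revenue, amount 55): Cash=1027 Expenses=35 Inventory=543 Loans=-911 Revenue=-694

Answer: 1027 35 543 -911 -694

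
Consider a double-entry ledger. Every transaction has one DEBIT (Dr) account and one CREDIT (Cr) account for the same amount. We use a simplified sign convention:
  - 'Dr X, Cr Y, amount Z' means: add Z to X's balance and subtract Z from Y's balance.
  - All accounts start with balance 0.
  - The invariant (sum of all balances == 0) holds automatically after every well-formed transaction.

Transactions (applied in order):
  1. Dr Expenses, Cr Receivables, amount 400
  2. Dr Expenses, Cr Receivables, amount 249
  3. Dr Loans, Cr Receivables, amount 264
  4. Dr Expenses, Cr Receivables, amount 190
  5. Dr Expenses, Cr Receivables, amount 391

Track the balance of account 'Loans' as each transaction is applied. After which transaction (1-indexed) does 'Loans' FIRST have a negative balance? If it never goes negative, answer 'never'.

Answer: never

Derivation:
After txn 1: Loans=0
After txn 2: Loans=0
After txn 3: Loans=264
After txn 4: Loans=264
After txn 5: Loans=264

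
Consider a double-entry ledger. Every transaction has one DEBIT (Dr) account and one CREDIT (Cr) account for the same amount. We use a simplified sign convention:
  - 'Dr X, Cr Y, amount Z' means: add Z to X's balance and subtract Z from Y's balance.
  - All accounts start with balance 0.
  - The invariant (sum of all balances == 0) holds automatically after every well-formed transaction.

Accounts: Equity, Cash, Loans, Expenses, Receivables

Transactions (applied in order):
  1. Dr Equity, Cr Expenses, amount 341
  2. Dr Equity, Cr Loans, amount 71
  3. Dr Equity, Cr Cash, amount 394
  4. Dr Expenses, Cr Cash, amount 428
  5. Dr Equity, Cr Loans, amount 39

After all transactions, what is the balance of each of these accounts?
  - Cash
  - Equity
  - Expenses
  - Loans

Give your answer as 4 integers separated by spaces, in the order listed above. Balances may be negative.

Answer: -822 845 87 -110

Derivation:
After txn 1 (Dr Equity, Cr Expenses, amount 341): Equity=341 Expenses=-341
After txn 2 (Dr Equity, Cr Loans, amount 71): Equity=412 Expenses=-341 Loans=-71
After txn 3 (Dr Equity, Cr Cash, amount 394): Cash=-394 Equity=806 Expenses=-341 Loans=-71
After txn 4 (Dr Expenses, Cr Cash, amount 428): Cash=-822 Equity=806 Expenses=87 Loans=-71
After txn 5 (Dr Equity, Cr Loans, amount 39): Cash=-822 Equity=845 Expenses=87 Loans=-110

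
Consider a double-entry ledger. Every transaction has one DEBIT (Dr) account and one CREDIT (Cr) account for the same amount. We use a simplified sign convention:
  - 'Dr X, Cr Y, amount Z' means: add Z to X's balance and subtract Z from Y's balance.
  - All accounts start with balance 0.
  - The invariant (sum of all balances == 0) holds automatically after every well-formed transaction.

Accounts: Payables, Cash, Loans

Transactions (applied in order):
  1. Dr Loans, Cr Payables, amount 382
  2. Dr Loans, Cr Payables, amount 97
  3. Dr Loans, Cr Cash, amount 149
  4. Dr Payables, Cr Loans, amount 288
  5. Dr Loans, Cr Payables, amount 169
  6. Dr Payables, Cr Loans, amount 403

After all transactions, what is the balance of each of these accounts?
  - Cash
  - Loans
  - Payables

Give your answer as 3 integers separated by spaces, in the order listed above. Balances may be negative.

After txn 1 (Dr Loans, Cr Payables, amount 382): Loans=382 Payables=-382
After txn 2 (Dr Loans, Cr Payables, amount 97): Loans=479 Payables=-479
After txn 3 (Dr Loans, Cr Cash, amount 149): Cash=-149 Loans=628 Payables=-479
After txn 4 (Dr Payables, Cr Loans, amount 288): Cash=-149 Loans=340 Payables=-191
After txn 5 (Dr Loans, Cr Payables, amount 169): Cash=-149 Loans=509 Payables=-360
After txn 6 (Dr Payables, Cr Loans, amount 403): Cash=-149 Loans=106 Payables=43

Answer: -149 106 43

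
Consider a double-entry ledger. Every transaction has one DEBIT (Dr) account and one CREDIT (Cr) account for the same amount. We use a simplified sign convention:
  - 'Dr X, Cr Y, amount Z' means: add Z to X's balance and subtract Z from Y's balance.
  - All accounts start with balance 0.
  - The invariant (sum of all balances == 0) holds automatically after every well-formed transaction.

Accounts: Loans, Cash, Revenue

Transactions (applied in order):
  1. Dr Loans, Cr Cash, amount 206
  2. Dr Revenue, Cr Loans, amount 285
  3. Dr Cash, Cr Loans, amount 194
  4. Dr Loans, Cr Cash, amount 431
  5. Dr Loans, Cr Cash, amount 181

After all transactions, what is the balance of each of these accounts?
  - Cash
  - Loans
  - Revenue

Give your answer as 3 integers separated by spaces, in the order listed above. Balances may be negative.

Answer: -624 339 285

Derivation:
After txn 1 (Dr Loans, Cr Cash, amount 206): Cash=-206 Loans=206
After txn 2 (Dr Revenue, Cr Loans, amount 285): Cash=-206 Loans=-79 Revenue=285
After txn 3 (Dr Cash, Cr Loans, amount 194): Cash=-12 Loans=-273 Revenue=285
After txn 4 (Dr Loans, Cr Cash, amount 431): Cash=-443 Loans=158 Revenue=285
After txn 5 (Dr Loans, Cr Cash, amount 181): Cash=-624 Loans=339 Revenue=285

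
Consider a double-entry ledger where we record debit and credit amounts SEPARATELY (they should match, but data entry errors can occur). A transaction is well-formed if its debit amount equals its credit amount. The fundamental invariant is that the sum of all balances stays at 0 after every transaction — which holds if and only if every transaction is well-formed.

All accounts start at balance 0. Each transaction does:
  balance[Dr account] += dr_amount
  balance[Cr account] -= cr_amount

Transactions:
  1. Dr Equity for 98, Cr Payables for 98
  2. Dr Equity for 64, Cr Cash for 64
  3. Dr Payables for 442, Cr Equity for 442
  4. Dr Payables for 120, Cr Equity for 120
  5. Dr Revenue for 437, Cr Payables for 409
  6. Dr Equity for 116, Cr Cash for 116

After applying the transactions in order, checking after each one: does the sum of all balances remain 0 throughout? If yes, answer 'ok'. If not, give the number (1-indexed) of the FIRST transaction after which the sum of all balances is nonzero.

Answer: 5

Derivation:
After txn 1: dr=98 cr=98 sum_balances=0
After txn 2: dr=64 cr=64 sum_balances=0
After txn 3: dr=442 cr=442 sum_balances=0
After txn 4: dr=120 cr=120 sum_balances=0
After txn 5: dr=437 cr=409 sum_balances=28
After txn 6: dr=116 cr=116 sum_balances=28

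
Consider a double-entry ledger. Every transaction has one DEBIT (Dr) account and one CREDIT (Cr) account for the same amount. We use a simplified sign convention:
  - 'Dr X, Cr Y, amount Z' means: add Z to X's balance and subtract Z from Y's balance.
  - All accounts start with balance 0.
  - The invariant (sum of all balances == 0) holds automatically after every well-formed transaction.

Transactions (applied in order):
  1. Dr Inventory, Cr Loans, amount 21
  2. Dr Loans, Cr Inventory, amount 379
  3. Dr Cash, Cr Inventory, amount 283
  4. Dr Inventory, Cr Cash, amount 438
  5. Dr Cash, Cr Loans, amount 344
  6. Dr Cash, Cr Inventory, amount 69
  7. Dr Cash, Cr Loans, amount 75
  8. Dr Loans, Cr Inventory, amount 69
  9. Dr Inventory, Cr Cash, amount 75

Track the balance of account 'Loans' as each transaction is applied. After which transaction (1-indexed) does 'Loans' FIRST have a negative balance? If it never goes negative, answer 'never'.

Answer: 1

Derivation:
After txn 1: Loans=-21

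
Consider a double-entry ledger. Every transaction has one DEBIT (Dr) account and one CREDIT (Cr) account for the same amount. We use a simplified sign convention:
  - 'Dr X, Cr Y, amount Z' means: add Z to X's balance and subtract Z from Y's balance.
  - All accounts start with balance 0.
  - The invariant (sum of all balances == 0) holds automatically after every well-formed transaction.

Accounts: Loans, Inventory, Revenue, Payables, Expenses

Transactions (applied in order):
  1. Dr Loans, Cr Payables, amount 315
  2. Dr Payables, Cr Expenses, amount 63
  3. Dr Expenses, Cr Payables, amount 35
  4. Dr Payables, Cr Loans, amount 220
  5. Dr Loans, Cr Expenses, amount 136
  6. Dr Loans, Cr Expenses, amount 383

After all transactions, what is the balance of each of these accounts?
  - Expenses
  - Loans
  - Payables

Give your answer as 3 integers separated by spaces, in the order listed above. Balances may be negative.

Answer: -547 614 -67

Derivation:
After txn 1 (Dr Loans, Cr Payables, amount 315): Loans=315 Payables=-315
After txn 2 (Dr Payables, Cr Expenses, amount 63): Expenses=-63 Loans=315 Payables=-252
After txn 3 (Dr Expenses, Cr Payables, amount 35): Expenses=-28 Loans=315 Payables=-287
After txn 4 (Dr Payables, Cr Loans, amount 220): Expenses=-28 Loans=95 Payables=-67
After txn 5 (Dr Loans, Cr Expenses, amount 136): Expenses=-164 Loans=231 Payables=-67
After txn 6 (Dr Loans, Cr Expenses, amount 383): Expenses=-547 Loans=614 Payables=-67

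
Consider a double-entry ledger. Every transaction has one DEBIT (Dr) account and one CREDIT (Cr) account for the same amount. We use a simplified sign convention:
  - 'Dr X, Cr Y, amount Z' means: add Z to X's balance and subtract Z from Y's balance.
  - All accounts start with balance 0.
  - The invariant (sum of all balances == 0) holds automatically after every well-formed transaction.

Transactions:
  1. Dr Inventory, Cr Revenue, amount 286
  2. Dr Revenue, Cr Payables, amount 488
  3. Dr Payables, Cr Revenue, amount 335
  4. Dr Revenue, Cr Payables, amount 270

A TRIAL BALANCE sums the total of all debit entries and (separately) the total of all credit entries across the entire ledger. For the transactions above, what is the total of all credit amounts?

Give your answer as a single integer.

Answer: 1379

Derivation:
Txn 1: credit+=286
Txn 2: credit+=488
Txn 3: credit+=335
Txn 4: credit+=270
Total credits = 1379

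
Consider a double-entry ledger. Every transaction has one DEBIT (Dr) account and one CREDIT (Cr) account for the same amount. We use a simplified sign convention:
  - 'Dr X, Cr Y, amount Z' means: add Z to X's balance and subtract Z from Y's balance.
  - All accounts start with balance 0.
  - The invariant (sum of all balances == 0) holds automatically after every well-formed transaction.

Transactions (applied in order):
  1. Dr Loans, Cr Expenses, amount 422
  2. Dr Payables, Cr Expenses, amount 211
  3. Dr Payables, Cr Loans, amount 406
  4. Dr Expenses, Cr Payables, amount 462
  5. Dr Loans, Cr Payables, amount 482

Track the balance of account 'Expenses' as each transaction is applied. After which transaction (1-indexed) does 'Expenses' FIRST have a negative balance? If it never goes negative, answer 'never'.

After txn 1: Expenses=-422

Answer: 1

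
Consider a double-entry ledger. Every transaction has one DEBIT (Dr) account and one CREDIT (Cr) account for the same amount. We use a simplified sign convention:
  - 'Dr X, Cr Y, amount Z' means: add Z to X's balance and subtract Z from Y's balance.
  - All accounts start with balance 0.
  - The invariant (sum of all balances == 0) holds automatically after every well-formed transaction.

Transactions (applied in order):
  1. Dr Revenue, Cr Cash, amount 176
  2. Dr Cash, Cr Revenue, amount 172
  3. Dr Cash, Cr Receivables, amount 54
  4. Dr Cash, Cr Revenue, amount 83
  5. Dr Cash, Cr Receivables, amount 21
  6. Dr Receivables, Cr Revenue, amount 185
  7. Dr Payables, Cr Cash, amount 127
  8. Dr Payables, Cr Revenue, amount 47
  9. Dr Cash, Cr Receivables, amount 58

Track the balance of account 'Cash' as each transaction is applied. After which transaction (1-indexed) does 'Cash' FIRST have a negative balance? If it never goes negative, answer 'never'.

After txn 1: Cash=-176

Answer: 1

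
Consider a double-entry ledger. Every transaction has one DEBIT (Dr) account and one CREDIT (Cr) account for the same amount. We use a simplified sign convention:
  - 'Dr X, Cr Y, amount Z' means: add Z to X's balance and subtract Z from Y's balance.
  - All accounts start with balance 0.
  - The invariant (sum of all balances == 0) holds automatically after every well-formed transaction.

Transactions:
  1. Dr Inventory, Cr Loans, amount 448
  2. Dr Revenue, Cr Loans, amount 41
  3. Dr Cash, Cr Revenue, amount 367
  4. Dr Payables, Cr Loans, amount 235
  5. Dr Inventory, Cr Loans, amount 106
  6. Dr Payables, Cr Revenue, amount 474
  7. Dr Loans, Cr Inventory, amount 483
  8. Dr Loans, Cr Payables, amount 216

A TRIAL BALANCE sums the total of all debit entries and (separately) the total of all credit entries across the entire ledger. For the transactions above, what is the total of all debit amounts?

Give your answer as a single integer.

Txn 1: debit+=448
Txn 2: debit+=41
Txn 3: debit+=367
Txn 4: debit+=235
Txn 5: debit+=106
Txn 6: debit+=474
Txn 7: debit+=483
Txn 8: debit+=216
Total debits = 2370

Answer: 2370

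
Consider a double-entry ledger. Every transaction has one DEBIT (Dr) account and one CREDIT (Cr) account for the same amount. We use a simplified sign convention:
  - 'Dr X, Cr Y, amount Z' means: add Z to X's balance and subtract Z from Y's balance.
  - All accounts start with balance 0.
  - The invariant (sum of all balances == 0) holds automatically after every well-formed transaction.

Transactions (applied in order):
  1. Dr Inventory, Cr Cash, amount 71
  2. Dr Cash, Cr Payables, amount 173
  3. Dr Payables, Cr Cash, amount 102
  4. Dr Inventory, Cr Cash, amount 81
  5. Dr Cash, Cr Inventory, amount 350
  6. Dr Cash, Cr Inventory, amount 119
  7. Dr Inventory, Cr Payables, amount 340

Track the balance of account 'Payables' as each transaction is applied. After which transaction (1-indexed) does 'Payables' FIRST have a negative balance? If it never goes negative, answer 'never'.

After txn 1: Payables=0
After txn 2: Payables=-173

Answer: 2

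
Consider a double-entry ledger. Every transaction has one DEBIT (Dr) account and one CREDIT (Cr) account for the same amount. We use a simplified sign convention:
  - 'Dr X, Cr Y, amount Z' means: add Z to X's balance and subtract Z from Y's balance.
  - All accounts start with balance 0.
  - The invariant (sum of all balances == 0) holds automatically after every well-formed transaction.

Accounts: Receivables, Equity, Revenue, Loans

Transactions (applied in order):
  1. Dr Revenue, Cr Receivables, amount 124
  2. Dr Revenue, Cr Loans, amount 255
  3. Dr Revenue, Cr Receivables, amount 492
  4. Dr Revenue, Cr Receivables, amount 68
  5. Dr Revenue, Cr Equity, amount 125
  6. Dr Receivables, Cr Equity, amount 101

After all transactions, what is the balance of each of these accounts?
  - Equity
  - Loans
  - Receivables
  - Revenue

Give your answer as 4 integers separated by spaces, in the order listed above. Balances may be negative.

Answer: -226 -255 -583 1064

Derivation:
After txn 1 (Dr Revenue, Cr Receivables, amount 124): Receivables=-124 Revenue=124
After txn 2 (Dr Revenue, Cr Loans, amount 255): Loans=-255 Receivables=-124 Revenue=379
After txn 3 (Dr Revenue, Cr Receivables, amount 492): Loans=-255 Receivables=-616 Revenue=871
After txn 4 (Dr Revenue, Cr Receivables, amount 68): Loans=-255 Receivables=-684 Revenue=939
After txn 5 (Dr Revenue, Cr Equity, amount 125): Equity=-125 Loans=-255 Receivables=-684 Revenue=1064
After txn 6 (Dr Receivables, Cr Equity, amount 101): Equity=-226 Loans=-255 Receivables=-583 Revenue=1064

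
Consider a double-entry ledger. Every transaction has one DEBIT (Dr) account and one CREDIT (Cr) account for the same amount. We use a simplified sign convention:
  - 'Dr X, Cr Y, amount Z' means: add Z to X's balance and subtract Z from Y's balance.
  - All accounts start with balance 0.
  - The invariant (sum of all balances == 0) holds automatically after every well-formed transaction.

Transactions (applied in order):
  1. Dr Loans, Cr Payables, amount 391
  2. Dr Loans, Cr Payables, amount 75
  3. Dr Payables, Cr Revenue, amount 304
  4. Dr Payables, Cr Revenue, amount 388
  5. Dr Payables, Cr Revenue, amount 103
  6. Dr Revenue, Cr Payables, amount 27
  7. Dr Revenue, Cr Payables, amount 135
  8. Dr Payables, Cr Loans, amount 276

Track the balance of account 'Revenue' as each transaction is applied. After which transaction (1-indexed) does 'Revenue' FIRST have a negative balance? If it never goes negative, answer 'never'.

After txn 1: Revenue=0
After txn 2: Revenue=0
After txn 3: Revenue=-304

Answer: 3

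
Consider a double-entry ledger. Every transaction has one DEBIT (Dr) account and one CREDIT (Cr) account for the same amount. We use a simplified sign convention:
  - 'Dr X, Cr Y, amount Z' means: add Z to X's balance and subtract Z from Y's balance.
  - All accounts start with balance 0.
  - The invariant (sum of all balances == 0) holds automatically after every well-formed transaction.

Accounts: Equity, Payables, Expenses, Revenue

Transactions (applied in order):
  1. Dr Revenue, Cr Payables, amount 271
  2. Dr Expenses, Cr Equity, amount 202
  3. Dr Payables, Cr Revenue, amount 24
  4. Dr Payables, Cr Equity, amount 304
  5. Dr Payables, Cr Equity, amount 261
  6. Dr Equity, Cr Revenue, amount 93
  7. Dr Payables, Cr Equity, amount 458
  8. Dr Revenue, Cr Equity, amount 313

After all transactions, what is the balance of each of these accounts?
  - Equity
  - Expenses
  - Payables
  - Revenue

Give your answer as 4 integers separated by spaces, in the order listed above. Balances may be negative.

After txn 1 (Dr Revenue, Cr Payables, amount 271): Payables=-271 Revenue=271
After txn 2 (Dr Expenses, Cr Equity, amount 202): Equity=-202 Expenses=202 Payables=-271 Revenue=271
After txn 3 (Dr Payables, Cr Revenue, amount 24): Equity=-202 Expenses=202 Payables=-247 Revenue=247
After txn 4 (Dr Payables, Cr Equity, amount 304): Equity=-506 Expenses=202 Payables=57 Revenue=247
After txn 5 (Dr Payables, Cr Equity, amount 261): Equity=-767 Expenses=202 Payables=318 Revenue=247
After txn 6 (Dr Equity, Cr Revenue, amount 93): Equity=-674 Expenses=202 Payables=318 Revenue=154
After txn 7 (Dr Payables, Cr Equity, amount 458): Equity=-1132 Expenses=202 Payables=776 Revenue=154
After txn 8 (Dr Revenue, Cr Equity, amount 313): Equity=-1445 Expenses=202 Payables=776 Revenue=467

Answer: -1445 202 776 467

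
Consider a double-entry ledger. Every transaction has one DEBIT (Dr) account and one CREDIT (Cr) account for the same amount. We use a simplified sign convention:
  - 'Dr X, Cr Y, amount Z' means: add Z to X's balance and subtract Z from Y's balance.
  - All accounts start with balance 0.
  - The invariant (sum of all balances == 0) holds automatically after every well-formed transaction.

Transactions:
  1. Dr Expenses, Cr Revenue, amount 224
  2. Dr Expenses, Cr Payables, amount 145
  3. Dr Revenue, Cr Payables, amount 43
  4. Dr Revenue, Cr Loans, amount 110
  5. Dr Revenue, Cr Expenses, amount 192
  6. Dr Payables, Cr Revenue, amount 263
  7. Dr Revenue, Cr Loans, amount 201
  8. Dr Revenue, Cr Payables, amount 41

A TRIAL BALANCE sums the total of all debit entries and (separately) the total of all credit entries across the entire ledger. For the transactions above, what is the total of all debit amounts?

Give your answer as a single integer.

Txn 1: debit+=224
Txn 2: debit+=145
Txn 3: debit+=43
Txn 4: debit+=110
Txn 5: debit+=192
Txn 6: debit+=263
Txn 7: debit+=201
Txn 8: debit+=41
Total debits = 1219

Answer: 1219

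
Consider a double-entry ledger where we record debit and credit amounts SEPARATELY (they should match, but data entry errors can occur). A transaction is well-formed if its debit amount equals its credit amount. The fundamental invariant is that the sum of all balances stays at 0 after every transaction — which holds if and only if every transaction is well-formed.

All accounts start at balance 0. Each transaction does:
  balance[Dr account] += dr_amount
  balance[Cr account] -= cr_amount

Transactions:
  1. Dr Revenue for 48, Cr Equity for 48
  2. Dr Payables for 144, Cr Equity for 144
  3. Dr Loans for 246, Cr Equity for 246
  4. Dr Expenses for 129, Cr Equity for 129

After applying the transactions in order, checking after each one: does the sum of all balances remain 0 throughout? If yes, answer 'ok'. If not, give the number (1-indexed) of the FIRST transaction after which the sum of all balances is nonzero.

Answer: ok

Derivation:
After txn 1: dr=48 cr=48 sum_balances=0
After txn 2: dr=144 cr=144 sum_balances=0
After txn 3: dr=246 cr=246 sum_balances=0
After txn 4: dr=129 cr=129 sum_balances=0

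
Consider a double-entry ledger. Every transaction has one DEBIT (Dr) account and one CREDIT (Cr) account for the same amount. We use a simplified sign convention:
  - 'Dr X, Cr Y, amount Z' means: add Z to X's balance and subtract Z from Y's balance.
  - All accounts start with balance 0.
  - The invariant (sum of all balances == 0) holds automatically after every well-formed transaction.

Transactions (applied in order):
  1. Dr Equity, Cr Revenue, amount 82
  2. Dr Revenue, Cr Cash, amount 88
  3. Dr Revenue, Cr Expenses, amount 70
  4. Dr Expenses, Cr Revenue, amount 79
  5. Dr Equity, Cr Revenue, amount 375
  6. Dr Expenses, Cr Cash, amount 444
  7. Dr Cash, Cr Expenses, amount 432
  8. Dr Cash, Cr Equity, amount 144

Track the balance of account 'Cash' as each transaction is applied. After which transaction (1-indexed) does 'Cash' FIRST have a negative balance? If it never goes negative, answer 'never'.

Answer: 2

Derivation:
After txn 1: Cash=0
After txn 2: Cash=-88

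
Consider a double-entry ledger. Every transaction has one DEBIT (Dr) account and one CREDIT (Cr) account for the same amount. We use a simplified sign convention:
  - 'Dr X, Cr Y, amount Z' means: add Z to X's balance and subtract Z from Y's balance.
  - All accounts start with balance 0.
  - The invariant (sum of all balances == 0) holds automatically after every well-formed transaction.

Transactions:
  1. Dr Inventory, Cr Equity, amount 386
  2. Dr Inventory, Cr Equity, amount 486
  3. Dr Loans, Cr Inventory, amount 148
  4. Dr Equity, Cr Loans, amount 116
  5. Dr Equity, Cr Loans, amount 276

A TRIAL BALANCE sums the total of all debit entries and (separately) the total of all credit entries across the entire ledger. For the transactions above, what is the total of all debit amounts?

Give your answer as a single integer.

Answer: 1412

Derivation:
Txn 1: debit+=386
Txn 2: debit+=486
Txn 3: debit+=148
Txn 4: debit+=116
Txn 5: debit+=276
Total debits = 1412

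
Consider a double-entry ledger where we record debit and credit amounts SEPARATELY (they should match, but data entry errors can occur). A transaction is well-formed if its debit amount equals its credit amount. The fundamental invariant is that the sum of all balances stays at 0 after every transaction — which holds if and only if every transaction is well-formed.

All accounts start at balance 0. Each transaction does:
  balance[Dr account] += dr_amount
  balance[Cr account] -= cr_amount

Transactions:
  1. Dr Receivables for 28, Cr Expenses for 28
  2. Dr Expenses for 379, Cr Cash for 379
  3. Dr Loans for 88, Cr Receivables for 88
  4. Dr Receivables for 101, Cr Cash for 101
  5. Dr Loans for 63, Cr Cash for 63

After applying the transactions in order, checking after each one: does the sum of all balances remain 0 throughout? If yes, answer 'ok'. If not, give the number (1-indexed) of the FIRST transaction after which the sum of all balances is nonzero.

After txn 1: dr=28 cr=28 sum_balances=0
After txn 2: dr=379 cr=379 sum_balances=0
After txn 3: dr=88 cr=88 sum_balances=0
After txn 4: dr=101 cr=101 sum_balances=0
After txn 5: dr=63 cr=63 sum_balances=0

Answer: ok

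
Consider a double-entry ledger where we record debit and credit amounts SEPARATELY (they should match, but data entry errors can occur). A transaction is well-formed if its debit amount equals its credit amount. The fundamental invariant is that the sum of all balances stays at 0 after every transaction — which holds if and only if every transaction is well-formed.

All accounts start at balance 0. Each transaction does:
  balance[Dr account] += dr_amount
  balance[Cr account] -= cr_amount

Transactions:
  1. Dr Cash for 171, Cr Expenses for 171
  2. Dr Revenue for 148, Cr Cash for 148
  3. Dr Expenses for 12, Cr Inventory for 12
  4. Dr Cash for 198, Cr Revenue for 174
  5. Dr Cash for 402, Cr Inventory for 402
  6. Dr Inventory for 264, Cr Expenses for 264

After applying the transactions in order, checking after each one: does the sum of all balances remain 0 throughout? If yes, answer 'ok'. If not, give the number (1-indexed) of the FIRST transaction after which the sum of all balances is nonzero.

Answer: 4

Derivation:
After txn 1: dr=171 cr=171 sum_balances=0
After txn 2: dr=148 cr=148 sum_balances=0
After txn 3: dr=12 cr=12 sum_balances=0
After txn 4: dr=198 cr=174 sum_balances=24
After txn 5: dr=402 cr=402 sum_balances=24
After txn 6: dr=264 cr=264 sum_balances=24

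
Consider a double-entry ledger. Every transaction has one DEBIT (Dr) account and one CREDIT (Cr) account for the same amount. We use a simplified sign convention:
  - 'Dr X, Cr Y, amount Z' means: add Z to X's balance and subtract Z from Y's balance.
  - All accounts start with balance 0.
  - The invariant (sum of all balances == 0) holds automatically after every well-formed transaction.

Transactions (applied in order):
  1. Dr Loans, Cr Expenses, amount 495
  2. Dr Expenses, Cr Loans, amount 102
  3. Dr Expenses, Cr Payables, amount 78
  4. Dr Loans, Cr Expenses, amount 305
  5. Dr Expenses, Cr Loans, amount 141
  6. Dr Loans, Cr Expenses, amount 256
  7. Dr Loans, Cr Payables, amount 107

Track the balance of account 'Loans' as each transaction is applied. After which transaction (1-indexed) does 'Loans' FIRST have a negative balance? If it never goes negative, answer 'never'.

After txn 1: Loans=495
After txn 2: Loans=393
After txn 3: Loans=393
After txn 4: Loans=698
After txn 5: Loans=557
After txn 6: Loans=813
After txn 7: Loans=920

Answer: never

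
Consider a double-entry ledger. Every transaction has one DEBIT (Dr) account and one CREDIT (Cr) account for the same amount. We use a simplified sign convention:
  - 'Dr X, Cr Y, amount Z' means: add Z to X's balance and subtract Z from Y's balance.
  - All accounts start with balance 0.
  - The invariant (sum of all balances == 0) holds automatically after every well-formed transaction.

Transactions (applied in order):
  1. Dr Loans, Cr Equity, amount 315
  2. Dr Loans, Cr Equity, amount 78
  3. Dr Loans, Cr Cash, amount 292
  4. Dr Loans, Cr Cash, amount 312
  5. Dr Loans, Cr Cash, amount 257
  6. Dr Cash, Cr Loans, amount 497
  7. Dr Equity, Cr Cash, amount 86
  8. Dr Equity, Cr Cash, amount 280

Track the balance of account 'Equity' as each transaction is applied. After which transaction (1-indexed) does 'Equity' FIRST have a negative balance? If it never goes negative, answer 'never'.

Answer: 1

Derivation:
After txn 1: Equity=-315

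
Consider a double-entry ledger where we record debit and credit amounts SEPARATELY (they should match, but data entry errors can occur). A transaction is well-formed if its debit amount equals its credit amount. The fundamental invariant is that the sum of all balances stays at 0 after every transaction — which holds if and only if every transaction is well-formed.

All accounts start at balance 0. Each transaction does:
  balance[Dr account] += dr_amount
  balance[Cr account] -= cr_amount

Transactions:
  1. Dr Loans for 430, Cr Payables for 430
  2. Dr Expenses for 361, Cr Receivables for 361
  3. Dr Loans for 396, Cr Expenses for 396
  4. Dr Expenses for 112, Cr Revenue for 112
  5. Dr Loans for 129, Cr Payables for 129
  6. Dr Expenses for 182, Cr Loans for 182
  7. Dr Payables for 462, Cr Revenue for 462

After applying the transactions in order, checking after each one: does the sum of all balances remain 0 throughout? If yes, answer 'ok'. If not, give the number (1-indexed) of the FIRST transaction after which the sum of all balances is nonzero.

After txn 1: dr=430 cr=430 sum_balances=0
After txn 2: dr=361 cr=361 sum_balances=0
After txn 3: dr=396 cr=396 sum_balances=0
After txn 4: dr=112 cr=112 sum_balances=0
After txn 5: dr=129 cr=129 sum_balances=0
After txn 6: dr=182 cr=182 sum_balances=0
After txn 7: dr=462 cr=462 sum_balances=0

Answer: ok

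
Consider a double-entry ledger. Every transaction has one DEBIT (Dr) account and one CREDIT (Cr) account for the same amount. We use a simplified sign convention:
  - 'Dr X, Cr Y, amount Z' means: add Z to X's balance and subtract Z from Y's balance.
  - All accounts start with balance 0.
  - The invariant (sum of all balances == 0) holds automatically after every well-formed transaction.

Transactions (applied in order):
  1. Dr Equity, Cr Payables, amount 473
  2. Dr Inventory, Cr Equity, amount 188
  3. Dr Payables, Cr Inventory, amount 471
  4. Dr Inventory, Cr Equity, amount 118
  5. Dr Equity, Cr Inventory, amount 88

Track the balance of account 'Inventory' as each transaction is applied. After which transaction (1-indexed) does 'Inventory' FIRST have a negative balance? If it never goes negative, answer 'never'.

Answer: 3

Derivation:
After txn 1: Inventory=0
After txn 2: Inventory=188
After txn 3: Inventory=-283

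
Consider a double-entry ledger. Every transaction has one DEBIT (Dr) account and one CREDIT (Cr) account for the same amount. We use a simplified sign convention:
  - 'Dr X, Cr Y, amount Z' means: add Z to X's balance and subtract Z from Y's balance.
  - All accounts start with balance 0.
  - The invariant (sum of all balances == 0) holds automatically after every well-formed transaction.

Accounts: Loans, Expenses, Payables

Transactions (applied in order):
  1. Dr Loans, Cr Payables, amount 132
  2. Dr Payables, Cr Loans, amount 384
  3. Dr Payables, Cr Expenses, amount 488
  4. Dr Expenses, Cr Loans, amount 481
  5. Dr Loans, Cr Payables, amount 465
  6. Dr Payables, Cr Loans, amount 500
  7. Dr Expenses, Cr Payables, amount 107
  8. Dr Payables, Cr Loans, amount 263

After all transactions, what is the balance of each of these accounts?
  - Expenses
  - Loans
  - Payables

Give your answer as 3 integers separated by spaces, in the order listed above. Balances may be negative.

After txn 1 (Dr Loans, Cr Payables, amount 132): Loans=132 Payables=-132
After txn 2 (Dr Payables, Cr Loans, amount 384): Loans=-252 Payables=252
After txn 3 (Dr Payables, Cr Expenses, amount 488): Expenses=-488 Loans=-252 Payables=740
After txn 4 (Dr Expenses, Cr Loans, amount 481): Expenses=-7 Loans=-733 Payables=740
After txn 5 (Dr Loans, Cr Payables, amount 465): Expenses=-7 Loans=-268 Payables=275
After txn 6 (Dr Payables, Cr Loans, amount 500): Expenses=-7 Loans=-768 Payables=775
After txn 7 (Dr Expenses, Cr Payables, amount 107): Expenses=100 Loans=-768 Payables=668
After txn 8 (Dr Payables, Cr Loans, amount 263): Expenses=100 Loans=-1031 Payables=931

Answer: 100 -1031 931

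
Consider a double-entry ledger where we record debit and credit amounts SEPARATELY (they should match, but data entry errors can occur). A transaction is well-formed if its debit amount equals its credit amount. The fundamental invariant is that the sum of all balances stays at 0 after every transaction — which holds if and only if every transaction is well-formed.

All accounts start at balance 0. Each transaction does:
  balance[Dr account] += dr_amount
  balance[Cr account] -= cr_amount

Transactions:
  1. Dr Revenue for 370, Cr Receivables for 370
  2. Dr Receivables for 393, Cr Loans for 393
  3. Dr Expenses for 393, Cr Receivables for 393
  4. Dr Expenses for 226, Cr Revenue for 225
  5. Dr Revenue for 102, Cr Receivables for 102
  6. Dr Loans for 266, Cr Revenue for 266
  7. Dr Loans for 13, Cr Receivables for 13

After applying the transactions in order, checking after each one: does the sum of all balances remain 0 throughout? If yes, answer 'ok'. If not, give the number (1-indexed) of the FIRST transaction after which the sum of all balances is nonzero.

Answer: 4

Derivation:
After txn 1: dr=370 cr=370 sum_balances=0
After txn 2: dr=393 cr=393 sum_balances=0
After txn 3: dr=393 cr=393 sum_balances=0
After txn 4: dr=226 cr=225 sum_balances=1
After txn 5: dr=102 cr=102 sum_balances=1
After txn 6: dr=266 cr=266 sum_balances=1
After txn 7: dr=13 cr=13 sum_balances=1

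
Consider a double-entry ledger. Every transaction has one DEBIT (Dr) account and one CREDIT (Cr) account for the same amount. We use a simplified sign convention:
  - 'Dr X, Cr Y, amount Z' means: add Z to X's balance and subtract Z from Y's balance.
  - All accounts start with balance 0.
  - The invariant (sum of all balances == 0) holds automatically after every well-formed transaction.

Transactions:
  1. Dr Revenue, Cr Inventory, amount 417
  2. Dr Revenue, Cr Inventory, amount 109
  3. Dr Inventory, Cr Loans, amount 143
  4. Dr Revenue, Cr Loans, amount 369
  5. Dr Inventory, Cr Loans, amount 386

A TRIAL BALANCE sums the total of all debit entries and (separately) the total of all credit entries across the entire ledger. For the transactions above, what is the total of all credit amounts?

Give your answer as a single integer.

Answer: 1424

Derivation:
Txn 1: credit+=417
Txn 2: credit+=109
Txn 3: credit+=143
Txn 4: credit+=369
Txn 5: credit+=386
Total credits = 1424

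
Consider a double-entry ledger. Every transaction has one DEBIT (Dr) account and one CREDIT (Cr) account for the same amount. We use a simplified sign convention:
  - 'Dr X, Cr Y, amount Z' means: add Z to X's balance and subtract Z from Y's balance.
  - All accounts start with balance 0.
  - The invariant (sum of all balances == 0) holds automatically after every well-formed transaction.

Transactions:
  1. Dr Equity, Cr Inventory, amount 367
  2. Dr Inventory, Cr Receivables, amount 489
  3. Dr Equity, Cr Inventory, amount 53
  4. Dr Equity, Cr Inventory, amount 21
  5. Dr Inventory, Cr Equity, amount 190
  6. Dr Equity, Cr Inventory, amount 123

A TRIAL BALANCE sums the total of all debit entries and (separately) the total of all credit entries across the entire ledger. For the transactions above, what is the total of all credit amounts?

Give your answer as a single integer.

Txn 1: credit+=367
Txn 2: credit+=489
Txn 3: credit+=53
Txn 4: credit+=21
Txn 5: credit+=190
Txn 6: credit+=123
Total credits = 1243

Answer: 1243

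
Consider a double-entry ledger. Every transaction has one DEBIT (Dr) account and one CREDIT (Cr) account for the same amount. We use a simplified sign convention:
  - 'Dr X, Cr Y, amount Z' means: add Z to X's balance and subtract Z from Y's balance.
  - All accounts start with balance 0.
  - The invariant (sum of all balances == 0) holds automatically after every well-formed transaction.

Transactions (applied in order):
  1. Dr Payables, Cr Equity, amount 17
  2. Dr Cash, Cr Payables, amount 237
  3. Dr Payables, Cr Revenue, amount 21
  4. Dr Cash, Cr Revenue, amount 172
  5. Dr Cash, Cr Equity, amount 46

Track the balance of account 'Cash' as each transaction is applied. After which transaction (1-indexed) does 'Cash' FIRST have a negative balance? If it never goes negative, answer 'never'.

After txn 1: Cash=0
After txn 2: Cash=237
After txn 3: Cash=237
After txn 4: Cash=409
After txn 5: Cash=455

Answer: never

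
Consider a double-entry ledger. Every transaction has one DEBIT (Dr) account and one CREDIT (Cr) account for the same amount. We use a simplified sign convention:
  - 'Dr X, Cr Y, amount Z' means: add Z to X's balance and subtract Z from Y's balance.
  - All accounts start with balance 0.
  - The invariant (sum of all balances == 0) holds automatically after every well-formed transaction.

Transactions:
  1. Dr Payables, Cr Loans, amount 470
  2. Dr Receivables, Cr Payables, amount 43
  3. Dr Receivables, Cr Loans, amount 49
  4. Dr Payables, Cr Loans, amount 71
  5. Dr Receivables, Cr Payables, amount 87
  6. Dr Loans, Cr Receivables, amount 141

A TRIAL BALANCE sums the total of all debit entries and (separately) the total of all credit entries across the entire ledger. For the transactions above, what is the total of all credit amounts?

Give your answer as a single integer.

Answer: 861

Derivation:
Txn 1: credit+=470
Txn 2: credit+=43
Txn 3: credit+=49
Txn 4: credit+=71
Txn 5: credit+=87
Txn 6: credit+=141
Total credits = 861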